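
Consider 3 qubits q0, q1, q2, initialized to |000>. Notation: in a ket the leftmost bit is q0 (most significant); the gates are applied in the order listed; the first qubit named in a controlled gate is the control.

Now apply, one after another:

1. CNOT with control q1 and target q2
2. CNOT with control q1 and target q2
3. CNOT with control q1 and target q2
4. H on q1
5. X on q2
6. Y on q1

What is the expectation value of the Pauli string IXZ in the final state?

The expectation value of IXZ is 1. Key observation: the block from step 1 through step 2 cancels to the identity and can be dropped.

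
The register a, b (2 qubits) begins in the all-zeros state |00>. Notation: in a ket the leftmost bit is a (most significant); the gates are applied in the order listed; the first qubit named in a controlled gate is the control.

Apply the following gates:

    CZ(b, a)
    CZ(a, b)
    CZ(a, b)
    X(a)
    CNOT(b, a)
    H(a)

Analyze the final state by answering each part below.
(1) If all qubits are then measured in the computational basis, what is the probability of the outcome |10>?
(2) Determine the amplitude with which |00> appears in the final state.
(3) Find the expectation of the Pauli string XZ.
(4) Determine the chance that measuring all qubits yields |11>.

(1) A full measurement returns |10> with probability 1/2.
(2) |00> carries amplitude sqrt(2)/2 in the final state.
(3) The expectation value of XZ is -1.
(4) Outcome |11> occurs with probability 0.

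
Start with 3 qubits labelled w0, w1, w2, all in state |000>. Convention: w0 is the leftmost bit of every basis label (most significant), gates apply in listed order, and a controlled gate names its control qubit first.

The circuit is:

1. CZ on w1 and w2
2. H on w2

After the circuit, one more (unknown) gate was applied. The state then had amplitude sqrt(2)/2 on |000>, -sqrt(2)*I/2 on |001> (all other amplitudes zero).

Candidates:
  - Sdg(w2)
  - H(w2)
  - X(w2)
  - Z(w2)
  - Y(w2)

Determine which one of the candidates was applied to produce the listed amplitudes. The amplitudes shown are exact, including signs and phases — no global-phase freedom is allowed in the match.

It was Sdg(w2) that produced the state shown.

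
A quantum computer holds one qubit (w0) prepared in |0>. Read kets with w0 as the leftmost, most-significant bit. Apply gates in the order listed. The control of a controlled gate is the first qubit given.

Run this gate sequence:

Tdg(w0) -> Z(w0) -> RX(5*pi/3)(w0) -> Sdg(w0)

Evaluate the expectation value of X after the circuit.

The observable X averages to sqrt(3)/2.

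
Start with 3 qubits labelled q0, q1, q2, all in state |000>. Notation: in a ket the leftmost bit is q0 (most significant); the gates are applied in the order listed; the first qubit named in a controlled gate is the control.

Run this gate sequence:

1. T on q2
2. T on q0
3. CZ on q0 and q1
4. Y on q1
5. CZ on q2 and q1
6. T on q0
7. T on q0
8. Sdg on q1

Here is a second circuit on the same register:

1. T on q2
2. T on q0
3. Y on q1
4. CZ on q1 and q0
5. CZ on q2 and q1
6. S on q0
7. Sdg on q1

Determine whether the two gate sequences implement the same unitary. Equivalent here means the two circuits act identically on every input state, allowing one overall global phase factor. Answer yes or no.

No, they are not equivalent — no single phase factor reconciles the two unitaries.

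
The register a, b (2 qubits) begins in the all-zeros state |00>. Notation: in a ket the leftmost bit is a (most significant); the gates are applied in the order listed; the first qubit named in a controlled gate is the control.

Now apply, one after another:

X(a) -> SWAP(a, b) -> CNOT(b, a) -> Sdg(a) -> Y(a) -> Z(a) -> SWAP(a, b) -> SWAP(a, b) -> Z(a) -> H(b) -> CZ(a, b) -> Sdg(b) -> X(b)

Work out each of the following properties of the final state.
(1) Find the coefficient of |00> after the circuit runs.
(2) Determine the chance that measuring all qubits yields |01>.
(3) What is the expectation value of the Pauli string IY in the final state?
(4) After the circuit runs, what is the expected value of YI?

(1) The amplitude on |00> is -sqrt(2)*I/2. Key observation: the block from step 6 through step 9 cancels to the identity and can be dropped.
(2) A full measurement returns |01> with probability 1/2.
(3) The observable IY averages to -1.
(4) The expectation value of YI is 0.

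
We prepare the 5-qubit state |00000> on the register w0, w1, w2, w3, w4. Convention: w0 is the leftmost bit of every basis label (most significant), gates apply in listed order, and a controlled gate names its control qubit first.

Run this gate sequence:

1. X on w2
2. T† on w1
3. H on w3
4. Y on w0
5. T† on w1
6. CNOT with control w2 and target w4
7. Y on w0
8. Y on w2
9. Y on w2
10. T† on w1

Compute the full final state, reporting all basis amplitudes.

After the circuit, the state carries amplitude sqrt(2)/2 on |00101>, sqrt(2)/2 on |00111>, and 0 on every other basis state.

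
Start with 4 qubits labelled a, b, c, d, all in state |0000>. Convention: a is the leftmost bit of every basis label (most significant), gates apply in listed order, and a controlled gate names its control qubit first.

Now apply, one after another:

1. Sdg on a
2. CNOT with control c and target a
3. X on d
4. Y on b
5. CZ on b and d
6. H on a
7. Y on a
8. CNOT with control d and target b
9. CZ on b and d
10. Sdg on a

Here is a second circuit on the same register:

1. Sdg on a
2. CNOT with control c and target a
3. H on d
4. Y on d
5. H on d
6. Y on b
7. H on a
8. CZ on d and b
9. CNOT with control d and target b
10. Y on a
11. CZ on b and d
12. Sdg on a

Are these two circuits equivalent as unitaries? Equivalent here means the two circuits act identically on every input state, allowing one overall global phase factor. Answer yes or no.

No — the two circuits implement different unitaries, even allowing a global phase.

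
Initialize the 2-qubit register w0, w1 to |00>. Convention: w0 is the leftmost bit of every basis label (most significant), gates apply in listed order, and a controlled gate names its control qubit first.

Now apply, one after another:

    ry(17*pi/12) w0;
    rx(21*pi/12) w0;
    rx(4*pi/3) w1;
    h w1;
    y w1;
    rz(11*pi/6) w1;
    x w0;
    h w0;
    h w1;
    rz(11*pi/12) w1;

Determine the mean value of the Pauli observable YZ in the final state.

The observable YZ averages to 0.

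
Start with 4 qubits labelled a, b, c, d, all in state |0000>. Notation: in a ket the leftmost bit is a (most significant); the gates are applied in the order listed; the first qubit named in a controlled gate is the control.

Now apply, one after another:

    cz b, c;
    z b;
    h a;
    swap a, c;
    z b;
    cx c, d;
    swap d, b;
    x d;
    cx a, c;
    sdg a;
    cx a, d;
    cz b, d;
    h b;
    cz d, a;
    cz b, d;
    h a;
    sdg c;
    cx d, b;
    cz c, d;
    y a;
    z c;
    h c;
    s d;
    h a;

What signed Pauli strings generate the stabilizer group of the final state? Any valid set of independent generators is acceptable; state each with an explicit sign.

The stabilizer group can be generated by -IYZI, +IZYI, -ZIII, -IIIZ, among other valid generating sets.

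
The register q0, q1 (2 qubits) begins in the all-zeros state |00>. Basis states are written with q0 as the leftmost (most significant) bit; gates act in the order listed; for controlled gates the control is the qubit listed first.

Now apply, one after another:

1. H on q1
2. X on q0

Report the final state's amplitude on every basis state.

The resulting statevector has amplitude 0 on |00>, 0 on |01>, sqrt(2)/2 on |10>, sqrt(2)/2 on |11>.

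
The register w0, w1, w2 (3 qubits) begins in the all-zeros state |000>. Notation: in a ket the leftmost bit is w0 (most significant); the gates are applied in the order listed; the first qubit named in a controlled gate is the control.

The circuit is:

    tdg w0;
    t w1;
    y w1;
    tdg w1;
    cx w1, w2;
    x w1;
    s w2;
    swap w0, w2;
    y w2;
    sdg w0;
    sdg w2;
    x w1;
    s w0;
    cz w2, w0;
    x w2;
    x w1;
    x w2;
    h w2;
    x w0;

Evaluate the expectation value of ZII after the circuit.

The expectation value of ZII is 1.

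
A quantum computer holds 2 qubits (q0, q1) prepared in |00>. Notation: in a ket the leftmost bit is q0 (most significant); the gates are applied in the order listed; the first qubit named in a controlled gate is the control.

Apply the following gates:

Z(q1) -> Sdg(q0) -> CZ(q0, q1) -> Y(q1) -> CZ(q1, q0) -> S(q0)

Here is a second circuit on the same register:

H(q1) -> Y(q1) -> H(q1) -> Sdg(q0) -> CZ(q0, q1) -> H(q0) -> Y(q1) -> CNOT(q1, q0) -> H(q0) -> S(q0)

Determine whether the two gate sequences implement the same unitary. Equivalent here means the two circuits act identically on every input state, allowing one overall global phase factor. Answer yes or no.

No, they are not equivalent — no single phase factor reconciles the two unitaries.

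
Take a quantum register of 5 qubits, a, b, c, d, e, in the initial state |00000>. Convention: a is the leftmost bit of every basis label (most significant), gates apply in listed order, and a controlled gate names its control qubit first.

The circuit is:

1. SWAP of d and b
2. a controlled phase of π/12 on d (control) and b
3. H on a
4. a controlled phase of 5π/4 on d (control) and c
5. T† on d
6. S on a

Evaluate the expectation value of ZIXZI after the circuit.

The expectation value of ZIXZI is 0.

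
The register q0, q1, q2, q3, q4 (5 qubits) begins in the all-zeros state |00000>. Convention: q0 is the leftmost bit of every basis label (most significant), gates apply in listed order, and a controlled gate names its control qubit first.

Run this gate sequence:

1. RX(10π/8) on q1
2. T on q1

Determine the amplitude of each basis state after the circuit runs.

The final amplitudes are -sqrt(2 - sqrt(2))/2 on |00000>, -sqrt(sqrt(2) + 2)*exp(3*I*pi/4)/2 on |01000>, and 0 on every other basis state.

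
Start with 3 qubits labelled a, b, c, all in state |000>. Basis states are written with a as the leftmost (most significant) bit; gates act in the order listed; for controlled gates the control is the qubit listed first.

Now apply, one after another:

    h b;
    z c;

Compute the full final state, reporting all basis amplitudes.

The resulting statevector has amplitude sqrt(2)/2 on |000>, sqrt(2)/2 on |010>, and 0 on every other basis state.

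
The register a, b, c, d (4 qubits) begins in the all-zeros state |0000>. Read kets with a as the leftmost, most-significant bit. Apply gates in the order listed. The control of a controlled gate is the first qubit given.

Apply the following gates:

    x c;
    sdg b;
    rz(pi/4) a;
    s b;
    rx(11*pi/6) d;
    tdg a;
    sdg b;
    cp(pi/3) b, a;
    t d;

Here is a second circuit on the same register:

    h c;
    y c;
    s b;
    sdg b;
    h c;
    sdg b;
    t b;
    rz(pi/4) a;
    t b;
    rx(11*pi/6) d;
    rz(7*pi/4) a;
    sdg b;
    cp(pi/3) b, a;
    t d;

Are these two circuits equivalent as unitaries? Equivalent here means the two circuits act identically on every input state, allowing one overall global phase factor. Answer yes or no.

No, they are not equivalent — no single phase factor reconciles the two unitaries.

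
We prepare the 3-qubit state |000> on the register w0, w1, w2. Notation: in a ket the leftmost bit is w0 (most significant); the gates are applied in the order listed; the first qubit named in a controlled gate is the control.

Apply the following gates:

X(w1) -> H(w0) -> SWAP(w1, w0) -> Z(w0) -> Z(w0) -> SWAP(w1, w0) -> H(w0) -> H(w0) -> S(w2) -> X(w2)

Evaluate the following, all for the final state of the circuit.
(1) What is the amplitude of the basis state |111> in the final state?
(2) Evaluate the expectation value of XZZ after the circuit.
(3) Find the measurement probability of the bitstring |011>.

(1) The amplitude on |111> is sqrt(2)/2. Key observation: gates 2-7 undo each other exactly, leaving only the rest of the circuit to track.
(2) The expectation value of XZZ is 1.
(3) A full measurement returns |011> with probability 1/2.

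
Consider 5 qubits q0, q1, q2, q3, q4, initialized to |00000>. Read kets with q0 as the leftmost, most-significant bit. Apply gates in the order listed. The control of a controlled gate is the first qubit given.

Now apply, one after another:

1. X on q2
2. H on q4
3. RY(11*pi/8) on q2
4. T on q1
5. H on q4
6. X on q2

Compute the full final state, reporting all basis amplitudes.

The final amplitudes are -cos(5*pi/16) on |00000>, -sin(5*pi/16) on |00100>, and 0 on every other basis state.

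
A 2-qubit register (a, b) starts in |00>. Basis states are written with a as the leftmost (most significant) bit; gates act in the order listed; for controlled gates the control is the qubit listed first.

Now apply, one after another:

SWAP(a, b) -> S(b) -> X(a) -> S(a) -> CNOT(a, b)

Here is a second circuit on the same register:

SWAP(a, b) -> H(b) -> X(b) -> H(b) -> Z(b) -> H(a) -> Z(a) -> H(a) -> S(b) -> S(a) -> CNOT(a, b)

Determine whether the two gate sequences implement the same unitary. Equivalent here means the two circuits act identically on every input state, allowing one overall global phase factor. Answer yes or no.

Yes, they are equivalent — the unitaries differ by at most a global phase.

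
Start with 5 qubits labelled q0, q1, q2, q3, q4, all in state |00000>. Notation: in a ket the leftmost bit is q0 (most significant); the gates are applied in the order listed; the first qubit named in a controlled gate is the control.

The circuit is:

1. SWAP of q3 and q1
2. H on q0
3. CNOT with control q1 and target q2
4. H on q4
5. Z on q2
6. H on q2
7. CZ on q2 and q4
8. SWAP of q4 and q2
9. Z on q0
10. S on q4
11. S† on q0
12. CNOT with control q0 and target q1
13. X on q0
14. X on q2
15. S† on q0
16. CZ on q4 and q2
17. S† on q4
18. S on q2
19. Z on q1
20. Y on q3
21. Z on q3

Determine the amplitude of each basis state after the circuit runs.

The resulting statevector has amplitude -sqrt(2)/4 on |01010>, sqrt(2)/4 on |01011>, -sqrt(2)*I/4 on |01110>, sqrt(2)*I/4 on |01111>, -sqrt(2)/4 on |10010>, sqrt(2)/4 on |10011>, -sqrt(2)*I/4 on |10110>, sqrt(2)*I/4 on |10111>, and 0 on every other basis state.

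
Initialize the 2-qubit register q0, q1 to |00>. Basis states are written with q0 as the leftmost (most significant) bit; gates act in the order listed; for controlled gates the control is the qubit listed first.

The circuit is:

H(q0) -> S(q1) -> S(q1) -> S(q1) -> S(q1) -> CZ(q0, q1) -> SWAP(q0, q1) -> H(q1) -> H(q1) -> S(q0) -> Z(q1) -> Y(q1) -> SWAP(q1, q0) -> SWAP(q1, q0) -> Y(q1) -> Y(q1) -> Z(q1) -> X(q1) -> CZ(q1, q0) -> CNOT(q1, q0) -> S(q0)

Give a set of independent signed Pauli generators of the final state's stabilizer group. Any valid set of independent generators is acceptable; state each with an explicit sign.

The stabilizer group can be generated by -XY, +ZZ, among other valid generating sets. Key observation: steps 2-5 multiply out to the identity, so the circuit reduces to the remaining gates.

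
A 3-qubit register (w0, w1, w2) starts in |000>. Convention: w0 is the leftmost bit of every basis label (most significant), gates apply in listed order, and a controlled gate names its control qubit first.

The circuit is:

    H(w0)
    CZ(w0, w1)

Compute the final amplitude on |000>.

The amplitude on |000> is sqrt(2)/2.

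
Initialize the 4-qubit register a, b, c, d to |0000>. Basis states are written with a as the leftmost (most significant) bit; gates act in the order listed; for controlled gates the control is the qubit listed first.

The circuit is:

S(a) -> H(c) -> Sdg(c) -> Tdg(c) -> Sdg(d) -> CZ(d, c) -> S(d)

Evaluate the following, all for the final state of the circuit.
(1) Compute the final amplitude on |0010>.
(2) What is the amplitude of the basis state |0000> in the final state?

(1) |0010> carries amplitude -sqrt(2)*exp(I*pi/4)/2 in the final state.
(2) The amplitude on |0000> is sqrt(2)/2.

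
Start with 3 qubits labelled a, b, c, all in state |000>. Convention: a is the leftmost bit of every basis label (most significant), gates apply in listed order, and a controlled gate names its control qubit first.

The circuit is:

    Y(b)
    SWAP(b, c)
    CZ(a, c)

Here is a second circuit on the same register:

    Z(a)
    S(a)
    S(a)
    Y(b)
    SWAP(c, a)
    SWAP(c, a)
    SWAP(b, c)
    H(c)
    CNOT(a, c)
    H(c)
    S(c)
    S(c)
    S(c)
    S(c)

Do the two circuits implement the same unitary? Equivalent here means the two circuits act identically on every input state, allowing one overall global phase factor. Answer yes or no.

Yes: on every input state the two circuits agree up to one overall phase factor.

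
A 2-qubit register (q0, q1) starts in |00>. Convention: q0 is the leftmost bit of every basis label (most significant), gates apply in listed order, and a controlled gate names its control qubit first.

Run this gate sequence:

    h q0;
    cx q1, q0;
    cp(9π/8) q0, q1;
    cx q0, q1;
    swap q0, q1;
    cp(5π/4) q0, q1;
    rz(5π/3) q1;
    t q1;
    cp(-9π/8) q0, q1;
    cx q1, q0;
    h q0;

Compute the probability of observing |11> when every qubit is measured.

Outcome |11> occurs with probability 1/4.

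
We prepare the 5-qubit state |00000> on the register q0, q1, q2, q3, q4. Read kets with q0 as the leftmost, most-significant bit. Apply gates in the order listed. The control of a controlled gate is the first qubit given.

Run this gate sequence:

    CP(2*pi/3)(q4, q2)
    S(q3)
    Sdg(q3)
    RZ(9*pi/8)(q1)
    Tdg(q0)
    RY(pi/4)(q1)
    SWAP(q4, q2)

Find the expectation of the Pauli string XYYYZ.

The observable XYYYZ averages to 0. Key observation: gates 2-3 undo each other exactly, leaving only the rest of the circuit to track.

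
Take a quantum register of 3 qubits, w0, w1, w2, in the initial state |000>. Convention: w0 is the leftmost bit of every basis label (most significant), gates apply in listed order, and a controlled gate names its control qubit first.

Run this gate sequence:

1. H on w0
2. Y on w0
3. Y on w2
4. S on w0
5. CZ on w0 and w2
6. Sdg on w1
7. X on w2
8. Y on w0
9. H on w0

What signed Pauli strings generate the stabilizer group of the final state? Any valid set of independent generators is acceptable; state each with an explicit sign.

One valid set of independent stabilizer generators is -YII, +IZI, +IIZ (any independent generating set of the same group is equally correct).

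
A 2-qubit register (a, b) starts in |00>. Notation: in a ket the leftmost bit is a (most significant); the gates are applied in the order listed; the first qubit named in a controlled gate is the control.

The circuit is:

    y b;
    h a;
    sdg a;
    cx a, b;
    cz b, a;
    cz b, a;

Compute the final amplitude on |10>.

The final state's coefficient on |10> equals sqrt(2)/2. Key observation: gates 5-6 undo each other exactly, leaving only the rest of the circuit to track.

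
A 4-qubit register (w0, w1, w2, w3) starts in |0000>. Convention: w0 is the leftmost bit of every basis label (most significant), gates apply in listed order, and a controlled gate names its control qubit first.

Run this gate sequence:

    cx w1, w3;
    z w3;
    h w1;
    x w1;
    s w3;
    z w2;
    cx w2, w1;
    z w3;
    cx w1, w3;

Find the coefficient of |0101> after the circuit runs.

|0101> carries amplitude sqrt(2)/2 in the final state.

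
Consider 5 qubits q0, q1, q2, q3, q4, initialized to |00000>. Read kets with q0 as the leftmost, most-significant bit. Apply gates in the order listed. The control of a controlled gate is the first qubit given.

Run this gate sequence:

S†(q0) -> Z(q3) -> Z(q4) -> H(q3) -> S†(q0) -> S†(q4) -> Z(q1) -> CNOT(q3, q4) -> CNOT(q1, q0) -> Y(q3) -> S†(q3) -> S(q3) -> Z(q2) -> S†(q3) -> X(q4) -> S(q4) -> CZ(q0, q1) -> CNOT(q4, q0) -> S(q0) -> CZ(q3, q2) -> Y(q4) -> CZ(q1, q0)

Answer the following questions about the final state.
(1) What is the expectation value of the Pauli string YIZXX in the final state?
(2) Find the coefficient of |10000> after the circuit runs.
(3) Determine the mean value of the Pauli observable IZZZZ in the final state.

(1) The observable YIZXX averages to 1.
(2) |10000> carries amplitude 0 in the final state.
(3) In the final state, IZZZZ has expectation -1.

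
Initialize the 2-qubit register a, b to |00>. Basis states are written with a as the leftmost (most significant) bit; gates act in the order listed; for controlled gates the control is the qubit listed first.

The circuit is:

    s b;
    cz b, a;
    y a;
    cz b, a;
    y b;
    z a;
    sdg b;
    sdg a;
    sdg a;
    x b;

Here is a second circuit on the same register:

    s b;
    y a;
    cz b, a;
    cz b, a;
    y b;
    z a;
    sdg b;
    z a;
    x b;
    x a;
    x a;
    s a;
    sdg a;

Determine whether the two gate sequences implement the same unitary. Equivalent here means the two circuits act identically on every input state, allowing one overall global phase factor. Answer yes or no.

No: there is an input state on which the two circuits produce genuinely different outputs (not merely differing by a phase).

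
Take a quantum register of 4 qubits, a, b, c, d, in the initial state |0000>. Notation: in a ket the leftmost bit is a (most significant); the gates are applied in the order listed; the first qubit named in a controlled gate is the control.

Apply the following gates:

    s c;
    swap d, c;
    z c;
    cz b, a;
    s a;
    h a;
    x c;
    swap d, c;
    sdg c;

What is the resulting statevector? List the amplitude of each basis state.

The resulting statevector has amplitude sqrt(2)/2 on |0001>, sqrt(2)/2 on |1001>, and 0 on every other basis state.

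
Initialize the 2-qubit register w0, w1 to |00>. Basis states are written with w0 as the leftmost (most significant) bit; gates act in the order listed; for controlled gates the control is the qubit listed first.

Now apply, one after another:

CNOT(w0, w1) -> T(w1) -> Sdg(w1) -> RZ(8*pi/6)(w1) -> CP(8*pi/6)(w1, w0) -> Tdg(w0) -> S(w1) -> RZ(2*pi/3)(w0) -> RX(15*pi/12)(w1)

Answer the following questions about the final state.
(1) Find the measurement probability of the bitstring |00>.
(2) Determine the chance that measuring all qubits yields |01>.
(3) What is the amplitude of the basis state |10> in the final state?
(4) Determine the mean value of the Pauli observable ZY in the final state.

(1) The probability of measuring |00> is 1/2 - sqrt(2)/4.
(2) A full measurement returns |01> with probability sqrt(2)/4 + 1/2.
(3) |10> carries amplitude 0 in the final state.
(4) In the final state, ZY has expectation sqrt(2)/2.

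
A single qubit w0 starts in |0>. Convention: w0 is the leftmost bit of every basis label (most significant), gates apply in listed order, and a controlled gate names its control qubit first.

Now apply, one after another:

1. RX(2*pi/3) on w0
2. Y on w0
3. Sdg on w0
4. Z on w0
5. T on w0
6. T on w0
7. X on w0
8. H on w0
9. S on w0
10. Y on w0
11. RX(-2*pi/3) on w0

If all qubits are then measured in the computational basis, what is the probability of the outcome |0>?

The probability of measuring |0> is sqrt(3)/8 + 1/2.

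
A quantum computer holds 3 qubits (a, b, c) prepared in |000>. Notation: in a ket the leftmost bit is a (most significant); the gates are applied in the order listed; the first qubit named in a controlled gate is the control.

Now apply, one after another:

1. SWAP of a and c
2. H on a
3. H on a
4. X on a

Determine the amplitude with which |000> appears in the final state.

The amplitude on |000> is 0. Key observation: the block from step 2 through step 3 cancels to the identity and can be dropped.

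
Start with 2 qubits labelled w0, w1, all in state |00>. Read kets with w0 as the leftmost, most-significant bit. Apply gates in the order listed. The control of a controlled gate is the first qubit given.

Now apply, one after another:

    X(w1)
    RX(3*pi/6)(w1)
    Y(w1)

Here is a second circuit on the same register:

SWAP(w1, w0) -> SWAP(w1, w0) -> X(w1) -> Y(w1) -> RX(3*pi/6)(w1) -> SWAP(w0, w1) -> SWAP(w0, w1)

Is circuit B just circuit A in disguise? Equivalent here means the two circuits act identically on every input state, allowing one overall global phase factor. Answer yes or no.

No: there is an input state on which the two circuits produce genuinely different outputs (not merely differing by a phase).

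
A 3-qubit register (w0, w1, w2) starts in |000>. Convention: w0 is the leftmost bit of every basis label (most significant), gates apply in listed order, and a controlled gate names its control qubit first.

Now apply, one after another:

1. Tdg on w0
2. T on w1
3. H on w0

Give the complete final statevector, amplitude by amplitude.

After the circuit, the state carries amplitude sqrt(2)/2 on |000>, sqrt(2)/2 on |100>, and 0 on every other basis state.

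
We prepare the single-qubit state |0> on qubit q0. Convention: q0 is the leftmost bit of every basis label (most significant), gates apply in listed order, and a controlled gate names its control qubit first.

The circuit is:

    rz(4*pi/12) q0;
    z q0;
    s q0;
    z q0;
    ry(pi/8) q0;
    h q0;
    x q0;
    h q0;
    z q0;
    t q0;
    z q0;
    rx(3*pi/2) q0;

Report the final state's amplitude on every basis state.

After the circuit, the state carries amplitude sqrt(2)*I*exp(I*pi/12)*sin(pi/16)/2 - sqrt(2)*exp(-I*pi/6)*cos(pi/16)/2 on |0>, -sqrt(2)*I*exp(-I*pi/6)*cos(pi/16)/2 + sqrt(2)*exp(I*pi/12)*sin(pi/16)/2 on |1>. Key observation: steps 6-9 multiply out to the identity, so the circuit reduces to the remaining gates.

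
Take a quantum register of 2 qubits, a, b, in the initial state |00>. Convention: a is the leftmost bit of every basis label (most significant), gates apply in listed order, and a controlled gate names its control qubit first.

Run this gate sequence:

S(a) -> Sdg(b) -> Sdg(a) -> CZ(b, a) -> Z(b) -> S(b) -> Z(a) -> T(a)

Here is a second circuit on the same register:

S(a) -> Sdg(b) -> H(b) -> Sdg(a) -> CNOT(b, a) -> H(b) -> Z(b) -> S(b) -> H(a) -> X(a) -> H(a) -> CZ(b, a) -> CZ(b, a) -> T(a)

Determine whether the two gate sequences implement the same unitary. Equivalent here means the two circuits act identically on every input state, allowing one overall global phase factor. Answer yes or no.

No: there is an input state on which the two circuits produce genuinely different outputs (not merely differing by a phase).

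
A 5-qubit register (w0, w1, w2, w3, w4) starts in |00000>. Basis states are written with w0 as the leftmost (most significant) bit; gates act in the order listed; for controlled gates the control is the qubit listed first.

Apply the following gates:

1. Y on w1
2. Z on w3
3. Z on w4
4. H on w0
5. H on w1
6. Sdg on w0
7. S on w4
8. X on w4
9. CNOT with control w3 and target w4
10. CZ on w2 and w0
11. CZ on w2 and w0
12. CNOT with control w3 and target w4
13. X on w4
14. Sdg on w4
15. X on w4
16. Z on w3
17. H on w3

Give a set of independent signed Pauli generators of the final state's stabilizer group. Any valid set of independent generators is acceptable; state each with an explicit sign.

One valid set of independent stabilizer generators is -YIIII, -IXIII, +IIIXI, +IIZII, -IIIIZ (any independent generating set of the same group is equally correct). Key observation: gates 7-14 undo each other exactly, leaving only the rest of the circuit to track.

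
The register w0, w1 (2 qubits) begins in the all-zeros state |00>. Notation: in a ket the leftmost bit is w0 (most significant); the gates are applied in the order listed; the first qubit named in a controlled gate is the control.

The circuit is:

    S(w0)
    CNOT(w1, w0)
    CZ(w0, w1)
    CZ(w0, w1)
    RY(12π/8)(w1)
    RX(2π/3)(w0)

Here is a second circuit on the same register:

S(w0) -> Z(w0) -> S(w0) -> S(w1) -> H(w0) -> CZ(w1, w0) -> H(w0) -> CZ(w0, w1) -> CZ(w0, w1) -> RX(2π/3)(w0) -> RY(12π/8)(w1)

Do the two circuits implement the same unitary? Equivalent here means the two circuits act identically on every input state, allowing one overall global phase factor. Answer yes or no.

No — the two circuits implement different unitaries, even allowing a global phase.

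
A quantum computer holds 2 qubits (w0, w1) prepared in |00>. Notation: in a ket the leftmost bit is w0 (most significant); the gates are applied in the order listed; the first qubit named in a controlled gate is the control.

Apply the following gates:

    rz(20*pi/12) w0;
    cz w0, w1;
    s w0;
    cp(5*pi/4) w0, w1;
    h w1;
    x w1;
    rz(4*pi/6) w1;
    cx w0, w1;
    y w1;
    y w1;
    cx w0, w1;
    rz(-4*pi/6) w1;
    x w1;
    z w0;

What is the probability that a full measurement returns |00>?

A full measurement returns |00> with probability 1/2. Key observation: the block from step 6 through step 13 cancels to the identity and can be dropped.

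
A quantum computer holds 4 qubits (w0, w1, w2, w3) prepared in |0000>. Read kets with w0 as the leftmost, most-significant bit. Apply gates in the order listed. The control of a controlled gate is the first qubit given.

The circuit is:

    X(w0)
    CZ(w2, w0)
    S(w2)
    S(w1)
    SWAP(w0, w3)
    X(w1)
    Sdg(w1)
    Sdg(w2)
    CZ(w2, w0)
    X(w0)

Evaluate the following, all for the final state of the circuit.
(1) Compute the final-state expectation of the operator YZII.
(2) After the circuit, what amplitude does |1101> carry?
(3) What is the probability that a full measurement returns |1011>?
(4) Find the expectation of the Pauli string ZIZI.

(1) The observable YZII averages to 0.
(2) |1101> carries amplitude -I in the final state.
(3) The probability of measuring |1011> is 0.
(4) The observable ZIZI averages to -1.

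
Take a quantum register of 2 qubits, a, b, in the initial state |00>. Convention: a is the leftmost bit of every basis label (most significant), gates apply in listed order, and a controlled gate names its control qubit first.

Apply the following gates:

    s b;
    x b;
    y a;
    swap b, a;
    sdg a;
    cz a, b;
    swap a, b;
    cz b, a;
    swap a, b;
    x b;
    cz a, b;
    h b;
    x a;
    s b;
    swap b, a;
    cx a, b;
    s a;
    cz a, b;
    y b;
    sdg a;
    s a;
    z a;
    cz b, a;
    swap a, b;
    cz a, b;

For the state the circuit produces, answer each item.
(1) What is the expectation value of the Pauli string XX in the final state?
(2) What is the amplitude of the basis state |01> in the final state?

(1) The observable XX averages to 1.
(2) The final state's coefficient on |01> equals sqrt(2)*I/2.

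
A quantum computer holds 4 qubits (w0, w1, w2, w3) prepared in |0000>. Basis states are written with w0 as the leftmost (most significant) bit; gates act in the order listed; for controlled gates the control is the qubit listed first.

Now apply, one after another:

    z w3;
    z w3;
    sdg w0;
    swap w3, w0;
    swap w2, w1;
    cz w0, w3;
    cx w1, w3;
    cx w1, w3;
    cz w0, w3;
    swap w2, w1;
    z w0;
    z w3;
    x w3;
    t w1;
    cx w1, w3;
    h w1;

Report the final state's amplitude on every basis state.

The resulting statevector has amplitude sqrt(2)/2 on |0001>, sqrt(2)/2 on |0101>, and 0 on every other basis state. Key observation: steps 5-10 multiply out to the identity, so the circuit reduces to the remaining gates.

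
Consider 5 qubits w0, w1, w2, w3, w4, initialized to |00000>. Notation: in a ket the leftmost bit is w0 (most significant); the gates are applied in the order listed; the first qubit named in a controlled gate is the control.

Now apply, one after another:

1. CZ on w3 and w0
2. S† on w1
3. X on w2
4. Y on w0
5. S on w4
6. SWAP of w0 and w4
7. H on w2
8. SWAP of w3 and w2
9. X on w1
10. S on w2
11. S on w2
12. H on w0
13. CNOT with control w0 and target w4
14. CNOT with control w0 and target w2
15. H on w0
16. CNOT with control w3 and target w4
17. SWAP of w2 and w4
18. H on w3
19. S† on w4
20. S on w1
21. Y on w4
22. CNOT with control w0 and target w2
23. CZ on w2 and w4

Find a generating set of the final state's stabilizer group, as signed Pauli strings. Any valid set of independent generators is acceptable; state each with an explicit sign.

The stabilizer group can be generated by +XIIZZ, -IIXZZ, +ZIZXZ, +ZIZZY, -IZIII, among other valid generating sets.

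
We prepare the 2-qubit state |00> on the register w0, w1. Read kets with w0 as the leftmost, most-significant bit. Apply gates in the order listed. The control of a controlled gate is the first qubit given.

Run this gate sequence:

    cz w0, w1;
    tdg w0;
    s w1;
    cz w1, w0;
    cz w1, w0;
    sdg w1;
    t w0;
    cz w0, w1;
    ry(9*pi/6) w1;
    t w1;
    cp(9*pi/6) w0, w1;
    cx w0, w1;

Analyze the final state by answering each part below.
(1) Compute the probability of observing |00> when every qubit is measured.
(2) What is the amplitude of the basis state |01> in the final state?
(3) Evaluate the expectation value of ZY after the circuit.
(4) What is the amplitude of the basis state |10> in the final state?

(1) A full measurement returns |00> with probability 1/2. Key observation: the block from step 1 through step 8 cancels to the identity and can be dropped.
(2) |01> carries amplitude sqrt(2)*exp(I*pi/4)/2 in the final state.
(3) The expectation value of ZY is -sqrt(2)/2.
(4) The amplitude on |10> is 0.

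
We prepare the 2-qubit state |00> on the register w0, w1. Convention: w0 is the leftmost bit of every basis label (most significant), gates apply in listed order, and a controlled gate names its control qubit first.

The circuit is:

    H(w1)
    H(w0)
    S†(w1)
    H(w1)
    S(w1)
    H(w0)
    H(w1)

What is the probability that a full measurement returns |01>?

A full measurement returns |01> with probability 1.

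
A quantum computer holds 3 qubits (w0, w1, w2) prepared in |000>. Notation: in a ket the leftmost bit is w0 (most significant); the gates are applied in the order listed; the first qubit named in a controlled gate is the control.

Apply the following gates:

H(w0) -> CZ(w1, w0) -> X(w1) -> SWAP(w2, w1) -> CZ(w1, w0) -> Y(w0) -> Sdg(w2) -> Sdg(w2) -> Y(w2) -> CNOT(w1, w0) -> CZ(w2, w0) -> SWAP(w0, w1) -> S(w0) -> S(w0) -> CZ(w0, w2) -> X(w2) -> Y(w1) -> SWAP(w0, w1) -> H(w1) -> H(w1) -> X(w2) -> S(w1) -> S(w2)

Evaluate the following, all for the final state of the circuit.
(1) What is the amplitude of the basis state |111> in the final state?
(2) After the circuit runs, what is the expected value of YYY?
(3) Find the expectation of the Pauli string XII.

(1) The amplitude on |111> is 0. Key observation: gates 19-20 undo each other exactly, leaving only the rest of the circuit to track.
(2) The expectation value of YYY is 0.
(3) The observable XII averages to 1.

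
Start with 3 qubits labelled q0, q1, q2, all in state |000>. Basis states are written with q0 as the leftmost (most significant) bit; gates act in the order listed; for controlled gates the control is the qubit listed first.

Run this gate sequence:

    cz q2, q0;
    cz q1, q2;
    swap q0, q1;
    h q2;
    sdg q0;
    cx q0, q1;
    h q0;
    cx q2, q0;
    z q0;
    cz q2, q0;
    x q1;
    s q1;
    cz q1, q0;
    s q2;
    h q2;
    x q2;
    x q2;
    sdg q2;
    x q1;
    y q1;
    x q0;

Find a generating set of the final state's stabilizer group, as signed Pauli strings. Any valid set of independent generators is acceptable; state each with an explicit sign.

The final state is stabilized by the group generated by +YIZ, +ZIX, -IZI; other independent generating sets are equally valid.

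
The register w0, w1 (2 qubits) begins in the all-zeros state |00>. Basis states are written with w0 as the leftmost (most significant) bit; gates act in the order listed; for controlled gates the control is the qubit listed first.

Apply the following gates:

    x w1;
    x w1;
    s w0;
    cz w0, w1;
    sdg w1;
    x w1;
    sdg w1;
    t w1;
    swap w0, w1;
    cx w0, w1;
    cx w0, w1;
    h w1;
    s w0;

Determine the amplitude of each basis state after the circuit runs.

The final amplitudes are 0 on |00>, 0 on |01>, sqrt(2)*exp(I*pi/4)/2 on |10>, sqrt(2)*exp(I*pi/4)/2 on |11>. Key observation: gates 10-11 undo each other exactly, leaving only the rest of the circuit to track.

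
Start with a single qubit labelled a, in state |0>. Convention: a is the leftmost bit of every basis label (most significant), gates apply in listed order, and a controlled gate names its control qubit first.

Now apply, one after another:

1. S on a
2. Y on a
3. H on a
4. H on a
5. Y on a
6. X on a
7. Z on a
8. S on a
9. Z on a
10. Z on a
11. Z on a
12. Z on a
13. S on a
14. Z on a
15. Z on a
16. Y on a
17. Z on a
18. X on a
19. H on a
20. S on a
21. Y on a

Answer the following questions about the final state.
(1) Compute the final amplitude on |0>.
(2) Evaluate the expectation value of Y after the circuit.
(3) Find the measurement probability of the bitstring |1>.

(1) The amplitude on |0> is sqrt(2)*I/2.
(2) In the final state, Y has expectation -1.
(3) Outcome |1> occurs with probability 1/2.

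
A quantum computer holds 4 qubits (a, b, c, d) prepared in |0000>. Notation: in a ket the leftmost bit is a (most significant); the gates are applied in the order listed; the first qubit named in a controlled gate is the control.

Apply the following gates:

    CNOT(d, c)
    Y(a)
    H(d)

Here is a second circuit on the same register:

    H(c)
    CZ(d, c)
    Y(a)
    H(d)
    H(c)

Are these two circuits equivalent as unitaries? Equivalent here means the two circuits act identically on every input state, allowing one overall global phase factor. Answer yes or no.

Yes — the two circuits implement the same unitary up to a global phase.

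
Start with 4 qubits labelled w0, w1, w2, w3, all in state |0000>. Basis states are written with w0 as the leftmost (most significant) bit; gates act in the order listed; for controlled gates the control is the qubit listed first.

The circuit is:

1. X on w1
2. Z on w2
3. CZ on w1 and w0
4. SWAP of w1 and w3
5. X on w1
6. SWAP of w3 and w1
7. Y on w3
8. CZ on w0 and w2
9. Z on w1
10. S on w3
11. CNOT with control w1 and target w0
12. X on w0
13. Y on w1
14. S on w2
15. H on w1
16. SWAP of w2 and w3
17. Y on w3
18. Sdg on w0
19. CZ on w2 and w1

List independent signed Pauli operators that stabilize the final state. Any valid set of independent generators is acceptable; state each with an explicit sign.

The stabilizer group can be generated by +IXII, +ZIII, +IIZI, -IIIZ, among other valid generating sets.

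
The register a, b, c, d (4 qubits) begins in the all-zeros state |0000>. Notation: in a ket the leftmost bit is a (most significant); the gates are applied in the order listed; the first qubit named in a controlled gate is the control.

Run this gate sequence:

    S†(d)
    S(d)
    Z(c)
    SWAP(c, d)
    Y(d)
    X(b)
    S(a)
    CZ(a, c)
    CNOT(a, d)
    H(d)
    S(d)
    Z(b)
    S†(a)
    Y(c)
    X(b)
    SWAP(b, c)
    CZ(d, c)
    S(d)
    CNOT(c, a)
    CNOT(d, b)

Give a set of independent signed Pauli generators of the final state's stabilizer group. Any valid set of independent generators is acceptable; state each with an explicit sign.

The stabilizer group can be generated by +IXIX, +ZIII, -IZIZ, +IIZI, among other valid generating sets.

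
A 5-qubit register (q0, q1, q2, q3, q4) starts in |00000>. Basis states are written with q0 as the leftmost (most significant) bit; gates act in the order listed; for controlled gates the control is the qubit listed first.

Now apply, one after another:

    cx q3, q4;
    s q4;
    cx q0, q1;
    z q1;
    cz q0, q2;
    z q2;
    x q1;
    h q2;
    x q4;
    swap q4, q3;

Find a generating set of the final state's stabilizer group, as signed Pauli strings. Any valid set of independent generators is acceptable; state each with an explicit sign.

One valid set of independent stabilizer generators is +IIXII, +ZIIII, -IZIII, -IIIZI, +IIIIZ (any independent generating set of the same group is equally correct).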